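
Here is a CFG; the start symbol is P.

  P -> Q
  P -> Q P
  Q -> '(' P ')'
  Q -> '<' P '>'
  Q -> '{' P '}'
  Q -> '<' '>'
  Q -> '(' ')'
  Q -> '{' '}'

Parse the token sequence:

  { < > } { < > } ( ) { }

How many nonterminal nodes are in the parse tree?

12

[P [Q { [P [Q < >]] }] [P [Q { [P [Q < >]] }] [P [Q ( )] [P [Q { }]]]]]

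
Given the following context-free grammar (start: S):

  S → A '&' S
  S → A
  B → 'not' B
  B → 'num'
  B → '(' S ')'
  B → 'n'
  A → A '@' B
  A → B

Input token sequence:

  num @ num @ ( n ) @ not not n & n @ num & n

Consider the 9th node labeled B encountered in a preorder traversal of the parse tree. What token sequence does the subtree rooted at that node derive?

num

[S [A [A [A [A [B num]] @ [B num]] @ [B ( [S [A [B n]]] )]] @ [B not [B not [B n]]]] & [S [A [A [B n]] @ [B num]] & [S [A [B n]]]]]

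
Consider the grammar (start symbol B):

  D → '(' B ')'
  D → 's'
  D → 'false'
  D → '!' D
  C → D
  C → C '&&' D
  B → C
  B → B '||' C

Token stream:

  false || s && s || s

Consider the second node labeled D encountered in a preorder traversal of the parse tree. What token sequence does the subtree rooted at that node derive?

[B [B [B [C [D false]]] || [C [C [D s]] && [D s]]] || [C [D s]]]

s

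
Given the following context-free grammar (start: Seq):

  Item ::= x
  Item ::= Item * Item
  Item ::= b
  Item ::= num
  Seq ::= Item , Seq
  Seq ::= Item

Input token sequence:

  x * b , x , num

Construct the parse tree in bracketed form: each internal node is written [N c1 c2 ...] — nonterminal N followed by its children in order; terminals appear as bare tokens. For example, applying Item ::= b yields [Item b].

[Seq [Item [Item x] * [Item b]] , [Seq [Item x] , [Seq [Item num]]]]

Seq
Item , Seq
Item * Item , Seq
x * Item , Seq
x * b , Seq
x * b , Item , Seq
x * b , x , Seq
x * b , x , Item
x * b , x , num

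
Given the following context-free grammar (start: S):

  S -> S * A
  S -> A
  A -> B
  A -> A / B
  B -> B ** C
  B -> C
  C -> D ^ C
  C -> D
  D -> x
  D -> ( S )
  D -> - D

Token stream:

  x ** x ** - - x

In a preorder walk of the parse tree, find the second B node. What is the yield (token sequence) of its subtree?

[S [A [B [B [B [C [D x]]] ** [C [D x]]] ** [C [D - [D - [D x]]]]]]]

x ** x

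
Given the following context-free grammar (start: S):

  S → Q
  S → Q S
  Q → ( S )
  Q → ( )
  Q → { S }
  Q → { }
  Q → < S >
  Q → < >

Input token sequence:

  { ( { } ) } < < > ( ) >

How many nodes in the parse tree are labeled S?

[S [Q { [S [Q ( [S [Q { }]] )]] }] [S [Q < [S [Q < >] [S [Q ( )]]] >]]]

6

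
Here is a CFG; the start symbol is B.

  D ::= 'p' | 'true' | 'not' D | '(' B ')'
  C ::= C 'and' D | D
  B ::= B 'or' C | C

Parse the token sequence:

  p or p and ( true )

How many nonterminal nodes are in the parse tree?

[B [B [C [D p]]] or [C [C [D p]] and [D ( [B [C [D true]]] )]]]

11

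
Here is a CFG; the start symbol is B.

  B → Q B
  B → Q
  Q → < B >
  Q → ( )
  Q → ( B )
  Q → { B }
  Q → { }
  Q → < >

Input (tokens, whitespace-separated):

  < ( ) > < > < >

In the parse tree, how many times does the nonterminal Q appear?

[B [Q < [B [Q ( )]] >] [B [Q < >] [B [Q < >]]]]

4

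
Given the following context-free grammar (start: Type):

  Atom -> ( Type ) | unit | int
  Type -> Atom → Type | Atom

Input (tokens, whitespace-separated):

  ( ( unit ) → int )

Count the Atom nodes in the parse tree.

4

[Type [Atom ( [Type [Atom ( [Type [Atom unit]] )] → [Type [Atom int]]] )]]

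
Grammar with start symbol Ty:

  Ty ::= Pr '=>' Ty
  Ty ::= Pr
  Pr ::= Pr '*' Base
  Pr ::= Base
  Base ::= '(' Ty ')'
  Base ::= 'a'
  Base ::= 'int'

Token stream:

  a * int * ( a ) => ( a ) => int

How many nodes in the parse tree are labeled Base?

7

[Ty [Pr [Pr [Pr [Base a]] * [Base int]] * [Base ( [Ty [Pr [Base a]]] )]] => [Ty [Pr [Base ( [Ty [Pr [Base a]]] )]] => [Ty [Pr [Base int]]]]]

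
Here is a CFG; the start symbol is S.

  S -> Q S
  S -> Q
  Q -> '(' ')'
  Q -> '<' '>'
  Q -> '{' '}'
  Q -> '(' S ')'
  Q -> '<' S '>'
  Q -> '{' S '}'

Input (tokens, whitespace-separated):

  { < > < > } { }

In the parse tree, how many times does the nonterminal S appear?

4

[S [Q { [S [Q < >] [S [Q < >]]] }] [S [Q { }]]]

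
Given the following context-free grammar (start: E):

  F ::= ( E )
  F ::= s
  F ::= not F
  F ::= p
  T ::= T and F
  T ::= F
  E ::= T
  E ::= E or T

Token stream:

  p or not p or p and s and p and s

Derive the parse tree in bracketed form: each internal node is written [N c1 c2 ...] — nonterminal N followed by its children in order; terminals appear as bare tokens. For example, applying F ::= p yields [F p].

[E [E [E [T [F p]]] or [T [F not [F p]]]] or [T [T [T [T [F p]] and [F s]] and [F p]] and [F s]]]

E
E or T
E or T or T
T or T or T
F or T or T
p or T or T
p or F or T
p or not F or T
p or not p or T
p or not p or T and F
p or not p or T and F and F
p or not p or T and F and F and F
p or not p or F and F and F and F
p or not p or p and F and F and F
p or not p or p and s and F and F
p or not p or p and s and p and F
p or not p or p and s and p and s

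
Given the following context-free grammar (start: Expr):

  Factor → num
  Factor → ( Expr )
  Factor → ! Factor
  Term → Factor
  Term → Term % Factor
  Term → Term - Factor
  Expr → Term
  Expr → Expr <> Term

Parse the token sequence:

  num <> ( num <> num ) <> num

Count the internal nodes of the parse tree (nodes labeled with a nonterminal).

15

[Expr [Expr [Expr [Term [Factor num]]] <> [Term [Factor ( [Expr [Expr [Term [Factor num]]] <> [Term [Factor num]]] )]]] <> [Term [Factor num]]]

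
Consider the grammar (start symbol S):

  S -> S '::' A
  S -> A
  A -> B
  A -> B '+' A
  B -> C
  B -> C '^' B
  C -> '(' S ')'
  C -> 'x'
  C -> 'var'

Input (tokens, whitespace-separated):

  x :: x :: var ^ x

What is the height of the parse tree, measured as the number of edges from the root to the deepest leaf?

6

[S [S [S [A [B [C x]]]] :: [A [B [C x]]]] :: [A [B [C var] ^ [B [C x]]]]]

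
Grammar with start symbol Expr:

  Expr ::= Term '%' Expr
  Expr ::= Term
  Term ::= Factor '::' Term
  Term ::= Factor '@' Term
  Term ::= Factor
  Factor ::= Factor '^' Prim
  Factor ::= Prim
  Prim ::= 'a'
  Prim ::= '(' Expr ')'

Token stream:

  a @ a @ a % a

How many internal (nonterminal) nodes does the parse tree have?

[Expr [Term [Factor [Prim a]] @ [Term [Factor [Prim a]] @ [Term [Factor [Prim a]]]]] % [Expr [Term [Factor [Prim a]]]]]

14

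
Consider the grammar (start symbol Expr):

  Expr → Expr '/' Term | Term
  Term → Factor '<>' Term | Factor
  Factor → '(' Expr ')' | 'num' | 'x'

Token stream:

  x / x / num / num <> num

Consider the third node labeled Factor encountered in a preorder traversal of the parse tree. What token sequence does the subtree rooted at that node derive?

num

[Expr [Expr [Expr [Expr [Term [Factor x]]] / [Term [Factor x]]] / [Term [Factor num]]] / [Term [Factor num] <> [Term [Factor num]]]]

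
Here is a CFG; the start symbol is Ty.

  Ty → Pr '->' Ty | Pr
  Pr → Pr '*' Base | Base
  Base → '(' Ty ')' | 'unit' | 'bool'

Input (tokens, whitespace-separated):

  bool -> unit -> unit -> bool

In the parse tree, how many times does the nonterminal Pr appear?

4

[Ty [Pr [Base bool]] -> [Ty [Pr [Base unit]] -> [Ty [Pr [Base unit]] -> [Ty [Pr [Base bool]]]]]]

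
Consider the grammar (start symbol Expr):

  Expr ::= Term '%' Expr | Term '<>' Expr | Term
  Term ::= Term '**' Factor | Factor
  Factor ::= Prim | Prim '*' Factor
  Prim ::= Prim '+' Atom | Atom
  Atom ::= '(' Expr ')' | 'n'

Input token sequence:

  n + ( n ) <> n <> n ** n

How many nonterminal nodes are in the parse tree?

[Expr [Term [Factor [Prim [Prim [Atom n]] + [Atom ( [Expr [Term [Factor [Prim [Atom n]]]]] )]]]] <> [Expr [Term [Factor [Prim [Atom n]]]] <> [Expr [Term [Term [Factor [Prim [Atom n]]]] ** [Factor [Prim [Atom n]]]]]]]

26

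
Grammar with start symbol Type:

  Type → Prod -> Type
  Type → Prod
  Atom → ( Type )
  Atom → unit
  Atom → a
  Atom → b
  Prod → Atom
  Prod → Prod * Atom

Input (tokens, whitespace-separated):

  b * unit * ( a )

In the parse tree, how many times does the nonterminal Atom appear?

4

[Type [Prod [Prod [Prod [Atom b]] * [Atom unit]] * [Atom ( [Type [Prod [Atom a]]] )]]]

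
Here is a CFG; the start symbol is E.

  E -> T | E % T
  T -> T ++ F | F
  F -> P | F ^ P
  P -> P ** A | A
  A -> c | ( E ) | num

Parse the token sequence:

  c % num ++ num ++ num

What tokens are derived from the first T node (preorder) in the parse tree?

c

[E [E [T [F [P [A c]]]]] % [T [T [T [F [P [A num]]]] ++ [F [P [A num]]]] ++ [F [P [A num]]]]]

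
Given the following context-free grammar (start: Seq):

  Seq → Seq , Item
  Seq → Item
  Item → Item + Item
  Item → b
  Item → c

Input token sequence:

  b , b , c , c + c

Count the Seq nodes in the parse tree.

[Seq [Seq [Seq [Seq [Item b]] , [Item b]] , [Item c]] , [Item [Item c] + [Item c]]]

4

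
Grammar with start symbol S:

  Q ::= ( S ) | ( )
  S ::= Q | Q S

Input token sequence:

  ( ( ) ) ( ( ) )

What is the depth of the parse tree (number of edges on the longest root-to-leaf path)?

[S [Q ( [S [Q ( )]] )] [S [Q ( [S [Q ( )]] )]]]

5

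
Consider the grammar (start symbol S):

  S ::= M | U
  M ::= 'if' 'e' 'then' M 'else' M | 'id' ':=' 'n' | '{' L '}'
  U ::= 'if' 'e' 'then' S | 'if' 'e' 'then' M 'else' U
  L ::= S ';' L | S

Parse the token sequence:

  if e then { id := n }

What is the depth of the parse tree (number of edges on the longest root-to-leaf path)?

7

[S [U if e then [S [M { [L [S [M id := n]]] }]]]]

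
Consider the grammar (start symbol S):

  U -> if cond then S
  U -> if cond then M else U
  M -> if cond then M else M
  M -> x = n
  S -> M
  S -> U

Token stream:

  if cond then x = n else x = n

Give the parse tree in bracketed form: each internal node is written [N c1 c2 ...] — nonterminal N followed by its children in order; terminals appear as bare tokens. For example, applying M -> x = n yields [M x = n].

S
M
if cond then M else M
if cond then x = n else M
if cond then x = n else x = n

[S [M if cond then [M x = n] else [M x = n]]]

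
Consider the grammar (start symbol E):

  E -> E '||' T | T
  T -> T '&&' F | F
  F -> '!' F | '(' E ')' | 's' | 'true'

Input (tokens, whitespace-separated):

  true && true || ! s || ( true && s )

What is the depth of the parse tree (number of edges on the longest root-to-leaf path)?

7

[E [E [E [T [T [F true]] && [F true]]] || [T [F ! [F s]]]] || [T [F ( [E [T [T [F true]] && [F s]]] )]]]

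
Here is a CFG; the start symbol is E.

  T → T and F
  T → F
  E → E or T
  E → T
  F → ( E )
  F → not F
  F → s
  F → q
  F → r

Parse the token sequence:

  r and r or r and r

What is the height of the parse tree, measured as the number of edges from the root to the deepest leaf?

[E [E [T [T [F r]] and [F r]]] or [T [T [F r]] and [F r]]]

5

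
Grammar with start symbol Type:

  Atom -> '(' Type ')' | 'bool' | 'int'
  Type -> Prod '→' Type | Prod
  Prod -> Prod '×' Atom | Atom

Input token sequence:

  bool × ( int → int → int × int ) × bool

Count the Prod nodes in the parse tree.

[Type [Prod [Prod [Prod [Atom bool]] × [Atom ( [Type [Prod [Atom int]] → [Type [Prod [Atom int]] → [Type [Prod [Prod [Atom int]] × [Atom int]]]]] )]] × [Atom bool]]]

7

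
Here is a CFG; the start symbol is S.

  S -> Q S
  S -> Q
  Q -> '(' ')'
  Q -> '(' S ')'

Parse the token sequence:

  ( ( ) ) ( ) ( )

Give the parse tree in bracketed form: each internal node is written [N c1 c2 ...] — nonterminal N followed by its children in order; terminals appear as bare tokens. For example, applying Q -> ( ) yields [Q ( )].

[S [Q ( [S [Q ( )]] )] [S [Q ( )] [S [Q ( )]]]]

S
Q S
( S ) S
( Q ) S
( ( ) ) S
( ( ) ) Q S
( ( ) ) ( ) S
( ( ) ) ( ) Q
( ( ) ) ( ) ( )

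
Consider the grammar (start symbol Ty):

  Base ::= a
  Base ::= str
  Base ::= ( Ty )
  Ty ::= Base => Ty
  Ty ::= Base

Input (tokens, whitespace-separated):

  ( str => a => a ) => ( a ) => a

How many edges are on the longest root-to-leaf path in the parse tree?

[Ty [Base ( [Ty [Base str] => [Ty [Base a] => [Ty [Base a]]]] )] => [Ty [Base ( [Ty [Base a]] )] => [Ty [Base a]]]]

6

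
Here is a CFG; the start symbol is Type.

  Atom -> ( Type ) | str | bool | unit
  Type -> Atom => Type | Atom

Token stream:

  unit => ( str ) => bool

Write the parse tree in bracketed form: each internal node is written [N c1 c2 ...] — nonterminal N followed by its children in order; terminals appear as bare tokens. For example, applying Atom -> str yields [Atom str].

[Type [Atom unit] => [Type [Atom ( [Type [Atom str]] )] => [Type [Atom bool]]]]

Type
Atom => Type
unit => Type
unit => Atom => Type
unit => ( Type ) => Type
unit => ( Atom ) => Type
unit => ( str ) => Type
unit => ( str ) => Atom
unit => ( str ) => bool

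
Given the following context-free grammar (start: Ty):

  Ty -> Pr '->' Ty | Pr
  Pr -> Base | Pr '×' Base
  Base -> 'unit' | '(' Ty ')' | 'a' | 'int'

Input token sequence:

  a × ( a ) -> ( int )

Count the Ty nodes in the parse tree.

[Ty [Pr [Pr [Base a]] × [Base ( [Ty [Pr [Base a]]] )]] -> [Ty [Pr [Base ( [Ty [Pr [Base int]]] )]]]]

4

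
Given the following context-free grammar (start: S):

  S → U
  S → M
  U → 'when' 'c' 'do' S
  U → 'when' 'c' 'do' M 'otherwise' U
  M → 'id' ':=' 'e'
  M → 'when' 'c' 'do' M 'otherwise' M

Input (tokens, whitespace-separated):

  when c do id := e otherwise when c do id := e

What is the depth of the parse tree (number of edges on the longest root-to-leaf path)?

5

[S [U when c do [M id := e] otherwise [U when c do [S [M id := e]]]]]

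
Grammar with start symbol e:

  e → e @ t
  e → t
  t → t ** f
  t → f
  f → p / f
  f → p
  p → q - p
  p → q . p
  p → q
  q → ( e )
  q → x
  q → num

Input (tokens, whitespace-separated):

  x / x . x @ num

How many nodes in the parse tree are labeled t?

[e [e [t [f [p [q x]] / [f [p [q x] . [p [q x]]]]]]] @ [t [f [p [q num]]]]]

2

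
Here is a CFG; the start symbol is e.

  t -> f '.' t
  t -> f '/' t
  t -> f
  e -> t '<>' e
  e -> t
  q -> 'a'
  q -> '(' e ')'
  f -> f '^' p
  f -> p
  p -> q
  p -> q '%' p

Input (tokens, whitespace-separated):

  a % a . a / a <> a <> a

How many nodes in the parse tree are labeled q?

6

[e [t [f [p [q a] % [p [q a]]]] . [t [f [p [q a]]] / [t [f [p [q a]]]]]] <> [e [t [f [p [q a]]]] <> [e [t [f [p [q a]]]]]]]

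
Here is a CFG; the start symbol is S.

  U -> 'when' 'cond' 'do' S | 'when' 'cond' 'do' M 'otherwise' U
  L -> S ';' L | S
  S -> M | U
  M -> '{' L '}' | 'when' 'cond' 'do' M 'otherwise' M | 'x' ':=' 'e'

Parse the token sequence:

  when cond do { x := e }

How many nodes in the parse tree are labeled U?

[S [U when cond do [S [M { [L [S [M x := e]]] }]]]]

1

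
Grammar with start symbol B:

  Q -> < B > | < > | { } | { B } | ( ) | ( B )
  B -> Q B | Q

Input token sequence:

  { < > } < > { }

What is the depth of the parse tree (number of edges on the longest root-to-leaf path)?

[B [Q { [B [Q < >]] }] [B [Q < >] [B [Q { }]]]]

4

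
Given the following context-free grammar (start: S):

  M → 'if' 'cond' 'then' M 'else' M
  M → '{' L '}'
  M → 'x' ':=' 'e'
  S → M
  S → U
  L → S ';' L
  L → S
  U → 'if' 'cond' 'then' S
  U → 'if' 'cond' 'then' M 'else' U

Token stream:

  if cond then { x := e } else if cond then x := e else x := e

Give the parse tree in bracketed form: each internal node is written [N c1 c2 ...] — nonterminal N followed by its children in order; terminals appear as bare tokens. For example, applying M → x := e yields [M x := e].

[S [M if cond then [M { [L [S [M x := e]]] }] else [M if cond then [M x := e] else [M x := e]]]]

S
M
if cond then M else M
if cond then { L } else M
if cond then { S } else M
if cond then { M } else M
if cond then { x := e } else M
if cond then { x := e } else if cond then M else M
if cond then { x := e } else if cond then x := e else M
if cond then { x := e } else if cond then x := e else x := e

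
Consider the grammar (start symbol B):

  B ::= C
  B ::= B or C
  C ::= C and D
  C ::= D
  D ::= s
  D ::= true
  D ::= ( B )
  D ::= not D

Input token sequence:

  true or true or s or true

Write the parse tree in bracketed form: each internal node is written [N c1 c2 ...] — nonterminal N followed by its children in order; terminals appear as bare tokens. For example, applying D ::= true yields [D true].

B
B or C
B or C or C
B or C or C or C
C or C or C or C
D or C or C or C
true or C or C or C
true or D or C or C
true or true or C or C
true or true or D or C
true or true or s or C
true or true or s or D
true or true or s or true

[B [B [B [B [C [D true]]] or [C [D true]]] or [C [D s]]] or [C [D true]]]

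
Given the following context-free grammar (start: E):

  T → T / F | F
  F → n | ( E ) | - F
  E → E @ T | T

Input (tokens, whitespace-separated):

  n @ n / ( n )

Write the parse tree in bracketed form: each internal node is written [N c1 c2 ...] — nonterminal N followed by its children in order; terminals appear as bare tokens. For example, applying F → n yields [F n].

[E [E [T [F n]]] @ [T [T [F n]] / [F ( [E [T [F n]]] )]]]

E
E @ T
T @ T
F @ T
n @ T
n @ T / F
n @ F / F
n @ n / F
n @ n / ( E )
n @ n / ( T )
n @ n / ( F )
n @ n / ( n )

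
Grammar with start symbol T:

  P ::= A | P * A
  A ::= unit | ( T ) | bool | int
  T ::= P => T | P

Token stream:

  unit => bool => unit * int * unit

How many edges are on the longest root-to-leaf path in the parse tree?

7

[T [P [A unit]] => [T [P [A bool]] => [T [P [P [P [A unit]] * [A int]] * [A unit]]]]]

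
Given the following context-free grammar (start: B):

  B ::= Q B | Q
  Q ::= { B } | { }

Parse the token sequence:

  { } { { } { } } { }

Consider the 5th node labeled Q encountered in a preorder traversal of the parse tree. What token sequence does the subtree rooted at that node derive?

[B [Q { }] [B [Q { [B [Q { }] [B [Q { }]]] }] [B [Q { }]]]]

{ }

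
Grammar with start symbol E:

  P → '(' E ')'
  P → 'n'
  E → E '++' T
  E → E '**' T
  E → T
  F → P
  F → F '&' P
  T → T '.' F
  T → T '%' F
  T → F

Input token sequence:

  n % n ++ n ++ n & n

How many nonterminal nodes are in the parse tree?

17

[E [E [E [T [T [F [P n]]] % [F [P n]]]] ++ [T [F [P n]]]] ++ [T [F [F [P n]] & [P n]]]]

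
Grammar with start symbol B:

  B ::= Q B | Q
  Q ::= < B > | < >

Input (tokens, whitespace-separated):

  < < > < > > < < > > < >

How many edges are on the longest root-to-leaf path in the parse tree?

5

[B [Q < [B [Q < >] [B [Q < >]]] >] [B [Q < [B [Q < >]] >] [B [Q < >]]]]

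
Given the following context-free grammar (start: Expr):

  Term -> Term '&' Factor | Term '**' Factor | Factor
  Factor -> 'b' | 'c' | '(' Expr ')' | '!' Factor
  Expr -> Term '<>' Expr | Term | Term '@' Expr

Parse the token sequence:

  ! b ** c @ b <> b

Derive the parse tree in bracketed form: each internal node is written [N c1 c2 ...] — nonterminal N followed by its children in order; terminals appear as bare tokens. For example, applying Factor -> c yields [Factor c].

Expr
Term @ Expr
Term ** Factor @ Expr
Factor ** Factor @ Expr
! Factor ** Factor @ Expr
! b ** Factor @ Expr
! b ** c @ Expr
! b ** c @ Term <> Expr
! b ** c @ Factor <> Expr
! b ** c @ b <> Expr
! b ** c @ b <> Term
! b ** c @ b <> Factor
! b ** c @ b <> b

[Expr [Term [Term [Factor ! [Factor b]]] ** [Factor c]] @ [Expr [Term [Factor b]] <> [Expr [Term [Factor b]]]]]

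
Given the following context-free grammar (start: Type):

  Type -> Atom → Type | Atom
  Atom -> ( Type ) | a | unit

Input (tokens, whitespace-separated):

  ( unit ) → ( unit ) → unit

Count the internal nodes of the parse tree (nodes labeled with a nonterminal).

10

[Type [Atom ( [Type [Atom unit]] )] → [Type [Atom ( [Type [Atom unit]] )] → [Type [Atom unit]]]]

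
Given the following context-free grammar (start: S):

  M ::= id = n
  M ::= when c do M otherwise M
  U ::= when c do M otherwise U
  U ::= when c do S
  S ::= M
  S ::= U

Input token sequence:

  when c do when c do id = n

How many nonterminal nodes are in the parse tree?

6

[S [U when c do [S [U when c do [S [M id = n]]]]]]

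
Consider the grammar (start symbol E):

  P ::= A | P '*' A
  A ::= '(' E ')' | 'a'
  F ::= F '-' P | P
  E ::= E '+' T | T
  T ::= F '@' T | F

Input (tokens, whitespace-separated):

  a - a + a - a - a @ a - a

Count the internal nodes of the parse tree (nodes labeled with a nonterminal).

26

[E [E [T [F [F [P [A a]]] - [P [A a]]]]] + [T [F [F [F [P [A a]]] - [P [A a]]] - [P [A a]]] @ [T [F [F [P [A a]]] - [P [A a]]]]]]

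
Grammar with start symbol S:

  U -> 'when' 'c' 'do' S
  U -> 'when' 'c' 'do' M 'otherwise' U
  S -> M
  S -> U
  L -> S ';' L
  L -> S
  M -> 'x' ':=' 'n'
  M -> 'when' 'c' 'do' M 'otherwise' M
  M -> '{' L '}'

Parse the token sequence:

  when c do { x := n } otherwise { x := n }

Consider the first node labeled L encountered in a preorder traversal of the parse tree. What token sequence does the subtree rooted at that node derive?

[S [M when c do [M { [L [S [M x := n]]] }] otherwise [M { [L [S [M x := n]]] }]]]

x := n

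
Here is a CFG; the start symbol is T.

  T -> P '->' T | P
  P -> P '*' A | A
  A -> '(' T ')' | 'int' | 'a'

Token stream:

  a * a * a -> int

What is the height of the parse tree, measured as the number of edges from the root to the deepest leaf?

5

[T [P [P [P [A a]] * [A a]] * [A a]] -> [T [P [A int]]]]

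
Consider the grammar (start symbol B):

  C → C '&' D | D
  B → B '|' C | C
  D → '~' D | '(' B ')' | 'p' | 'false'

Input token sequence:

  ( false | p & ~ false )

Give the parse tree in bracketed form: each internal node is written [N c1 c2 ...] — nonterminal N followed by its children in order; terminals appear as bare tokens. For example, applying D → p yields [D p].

B
C
D
( B )
( B | C )
( C | C )
( D | C )
( false | C )
( false | C & D )
( false | D & D )
( false | p & D )
( false | p & ~ D )
( false | p & ~ false )

[B [C [D ( [B [B [C [D false]]] | [C [C [D p]] & [D ~ [D false]]]] )]]]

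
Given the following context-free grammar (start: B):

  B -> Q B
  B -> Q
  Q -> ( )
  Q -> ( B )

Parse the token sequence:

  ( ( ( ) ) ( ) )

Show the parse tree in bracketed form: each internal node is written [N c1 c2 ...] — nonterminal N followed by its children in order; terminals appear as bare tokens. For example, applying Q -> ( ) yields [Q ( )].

[B [Q ( [B [Q ( [B [Q ( )]] )] [B [Q ( )]]] )]]

B
Q
( B )
( Q B )
( ( B ) B )
( ( Q ) B )
( ( ( ) ) B )
( ( ( ) ) Q )
( ( ( ) ) ( ) )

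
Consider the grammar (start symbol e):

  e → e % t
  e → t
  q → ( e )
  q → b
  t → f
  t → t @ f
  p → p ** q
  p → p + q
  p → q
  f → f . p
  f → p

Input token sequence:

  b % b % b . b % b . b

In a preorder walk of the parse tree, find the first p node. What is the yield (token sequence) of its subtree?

b

[e [e [e [e [t [f [p [q b]]]]] % [t [f [p [q b]]]]] % [t [f [f [p [q b]]] . [p [q b]]]]] % [t [f [f [p [q b]]] . [p [q b]]]]]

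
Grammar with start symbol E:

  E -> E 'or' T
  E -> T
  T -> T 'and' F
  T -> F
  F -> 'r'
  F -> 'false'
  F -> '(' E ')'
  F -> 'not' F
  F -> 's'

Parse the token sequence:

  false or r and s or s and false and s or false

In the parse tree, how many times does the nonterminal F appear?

7

[E [E [E [E [T [F false]]] or [T [T [F r]] and [F s]]] or [T [T [T [F s]] and [F false]] and [F s]]] or [T [F false]]]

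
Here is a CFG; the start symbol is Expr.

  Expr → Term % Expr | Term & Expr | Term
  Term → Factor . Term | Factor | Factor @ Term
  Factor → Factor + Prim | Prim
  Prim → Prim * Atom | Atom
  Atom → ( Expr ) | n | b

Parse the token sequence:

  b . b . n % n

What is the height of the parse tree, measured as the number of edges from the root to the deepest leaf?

[Expr [Term [Factor [Prim [Atom b]]] . [Term [Factor [Prim [Atom b]]] . [Term [Factor [Prim [Atom n]]]]]] % [Expr [Term [Factor [Prim [Atom n]]]]]]

7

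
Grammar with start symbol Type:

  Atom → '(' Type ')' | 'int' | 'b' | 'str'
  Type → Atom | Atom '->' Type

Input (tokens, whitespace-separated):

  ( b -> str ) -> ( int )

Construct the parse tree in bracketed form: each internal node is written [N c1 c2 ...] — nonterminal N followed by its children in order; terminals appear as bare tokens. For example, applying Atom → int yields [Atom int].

[Type [Atom ( [Type [Atom b] -> [Type [Atom str]]] )] -> [Type [Atom ( [Type [Atom int]] )]]]

Type
Atom -> Type
( Type ) -> Type
( Atom -> Type ) -> Type
( b -> Type ) -> Type
( b -> Atom ) -> Type
( b -> str ) -> Type
( b -> str ) -> Atom
( b -> str ) -> ( Type )
( b -> str ) -> ( Atom )
( b -> str ) -> ( int )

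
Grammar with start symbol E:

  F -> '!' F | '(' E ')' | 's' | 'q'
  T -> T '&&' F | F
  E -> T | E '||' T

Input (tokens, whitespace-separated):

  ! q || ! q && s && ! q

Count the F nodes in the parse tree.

7

[E [E [T [F ! [F q]]]] || [T [T [T [F ! [F q]]] && [F s]] && [F ! [F q]]]]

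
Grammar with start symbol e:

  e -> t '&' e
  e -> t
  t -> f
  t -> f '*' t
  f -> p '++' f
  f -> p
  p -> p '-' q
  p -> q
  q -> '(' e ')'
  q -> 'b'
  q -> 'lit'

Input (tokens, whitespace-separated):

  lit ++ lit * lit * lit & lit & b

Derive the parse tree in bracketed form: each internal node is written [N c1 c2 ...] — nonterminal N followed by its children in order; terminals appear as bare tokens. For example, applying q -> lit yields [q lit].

[e [t [f [p [q lit]] ++ [f [p [q lit]]]] * [t [f [p [q lit]]] * [t [f [p [q lit]]]]]] & [e [t [f [p [q lit]]]] & [e [t [f [p [q b]]]]]]]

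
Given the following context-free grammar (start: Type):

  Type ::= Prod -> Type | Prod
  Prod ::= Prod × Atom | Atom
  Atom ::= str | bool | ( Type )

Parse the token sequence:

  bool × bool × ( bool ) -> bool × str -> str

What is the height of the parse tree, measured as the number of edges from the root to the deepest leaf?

6

[Type [Prod [Prod [Prod [Atom bool]] × [Atom bool]] × [Atom ( [Type [Prod [Atom bool]]] )]] -> [Type [Prod [Prod [Atom bool]] × [Atom str]] -> [Type [Prod [Atom str]]]]]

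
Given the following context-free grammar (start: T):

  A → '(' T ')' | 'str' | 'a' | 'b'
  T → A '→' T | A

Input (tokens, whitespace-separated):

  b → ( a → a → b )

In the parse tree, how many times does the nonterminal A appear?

[T [A b] → [T [A ( [T [A a] → [T [A a] → [T [A b]]]] )]]]

5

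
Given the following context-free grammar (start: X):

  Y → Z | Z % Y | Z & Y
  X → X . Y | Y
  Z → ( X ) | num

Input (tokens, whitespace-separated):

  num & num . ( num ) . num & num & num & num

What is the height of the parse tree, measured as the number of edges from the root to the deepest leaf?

7

[X [X [X [Y [Z num] & [Y [Z num]]]] . [Y [Z ( [X [Y [Z num]]] )]]] . [Y [Z num] & [Y [Z num] & [Y [Z num] & [Y [Z num]]]]]]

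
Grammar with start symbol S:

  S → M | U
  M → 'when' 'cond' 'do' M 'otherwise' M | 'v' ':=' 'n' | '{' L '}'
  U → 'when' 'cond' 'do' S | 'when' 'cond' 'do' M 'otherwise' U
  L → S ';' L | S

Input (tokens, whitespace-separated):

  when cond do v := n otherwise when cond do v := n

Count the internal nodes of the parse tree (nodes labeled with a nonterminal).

6

[S [U when cond do [M v := n] otherwise [U when cond do [S [M v := n]]]]]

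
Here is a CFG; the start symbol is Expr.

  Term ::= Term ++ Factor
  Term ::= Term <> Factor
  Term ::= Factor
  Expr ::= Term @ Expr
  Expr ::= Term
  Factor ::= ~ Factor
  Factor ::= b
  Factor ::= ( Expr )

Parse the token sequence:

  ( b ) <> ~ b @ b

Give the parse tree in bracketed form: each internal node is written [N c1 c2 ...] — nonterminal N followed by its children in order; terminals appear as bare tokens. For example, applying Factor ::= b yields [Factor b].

Expr
Term @ Expr
Term <> Factor @ Expr
Factor <> Factor @ Expr
( Expr ) <> Factor @ Expr
( Term ) <> Factor @ Expr
( Factor ) <> Factor @ Expr
( b ) <> Factor @ Expr
( b ) <> ~ Factor @ Expr
( b ) <> ~ b @ Expr
( b ) <> ~ b @ Term
( b ) <> ~ b @ Factor
( b ) <> ~ b @ b

[Expr [Term [Term [Factor ( [Expr [Term [Factor b]]] )]] <> [Factor ~ [Factor b]]] @ [Expr [Term [Factor b]]]]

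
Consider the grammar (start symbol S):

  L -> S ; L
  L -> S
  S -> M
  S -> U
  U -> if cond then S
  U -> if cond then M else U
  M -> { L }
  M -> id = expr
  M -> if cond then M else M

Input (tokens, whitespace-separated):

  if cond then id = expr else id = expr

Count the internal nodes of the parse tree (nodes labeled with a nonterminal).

4

[S [M if cond then [M id = expr] else [M id = expr]]]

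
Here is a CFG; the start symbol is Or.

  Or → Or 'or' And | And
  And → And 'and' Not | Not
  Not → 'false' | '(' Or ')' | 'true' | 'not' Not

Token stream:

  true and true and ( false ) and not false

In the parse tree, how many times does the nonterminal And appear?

[Or [And [And [And [And [Not true]] and [Not true]] and [Not ( [Or [And [Not false]]] )]] and [Not not [Not false]]]]

5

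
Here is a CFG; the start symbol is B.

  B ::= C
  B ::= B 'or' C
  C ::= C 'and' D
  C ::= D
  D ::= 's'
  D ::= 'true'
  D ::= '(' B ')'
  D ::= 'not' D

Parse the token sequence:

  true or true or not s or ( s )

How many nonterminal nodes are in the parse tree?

16

[B [B [B [B [C [D true]]] or [C [D true]]] or [C [D not [D s]]]] or [C [D ( [B [C [D s]]] )]]]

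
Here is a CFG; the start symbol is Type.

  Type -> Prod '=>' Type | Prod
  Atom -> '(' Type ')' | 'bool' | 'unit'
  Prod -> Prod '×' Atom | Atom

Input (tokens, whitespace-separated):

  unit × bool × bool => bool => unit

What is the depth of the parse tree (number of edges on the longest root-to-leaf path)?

5

[Type [Prod [Prod [Prod [Atom unit]] × [Atom bool]] × [Atom bool]] => [Type [Prod [Atom bool]] => [Type [Prod [Atom unit]]]]]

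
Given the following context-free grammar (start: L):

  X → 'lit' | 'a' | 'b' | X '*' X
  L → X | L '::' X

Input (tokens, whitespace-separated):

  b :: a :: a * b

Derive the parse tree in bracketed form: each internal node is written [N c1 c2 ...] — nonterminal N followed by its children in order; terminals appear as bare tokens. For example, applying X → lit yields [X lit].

L
L :: X
L :: X :: X
X :: X :: X
b :: X :: X
b :: a :: X
b :: a :: X * X
b :: a :: a * X
b :: a :: a * b

[L [L [L [X b]] :: [X a]] :: [X [X a] * [X b]]]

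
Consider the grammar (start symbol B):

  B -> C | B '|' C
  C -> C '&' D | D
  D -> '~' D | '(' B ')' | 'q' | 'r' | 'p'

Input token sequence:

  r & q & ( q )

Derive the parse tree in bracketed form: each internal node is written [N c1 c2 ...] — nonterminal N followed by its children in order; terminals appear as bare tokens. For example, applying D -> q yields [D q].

[B [C [C [C [D r]] & [D q]] & [D ( [B [C [D q]]] )]]]

B
C
C & D
C & D & D
D & D & D
r & D & D
r & q & D
r & q & ( B )
r & q & ( C )
r & q & ( D )
r & q & ( q )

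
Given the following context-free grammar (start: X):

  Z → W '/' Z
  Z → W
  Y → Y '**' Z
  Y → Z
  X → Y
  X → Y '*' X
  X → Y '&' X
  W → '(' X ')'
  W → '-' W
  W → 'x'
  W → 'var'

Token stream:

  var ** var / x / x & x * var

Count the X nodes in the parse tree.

[X [Y [Y [Z [W var]]] ** [Z [W var] / [Z [W x] / [Z [W x]]]]] & [X [Y [Z [W x]]] * [X [Y [Z [W var]]]]]]

3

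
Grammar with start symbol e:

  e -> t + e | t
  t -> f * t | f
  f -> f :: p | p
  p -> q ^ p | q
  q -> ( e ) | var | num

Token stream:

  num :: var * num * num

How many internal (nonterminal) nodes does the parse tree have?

16

[e [t [f [f [p [q num]]] :: [p [q var]]] * [t [f [p [q num]]] * [t [f [p [q num]]]]]]]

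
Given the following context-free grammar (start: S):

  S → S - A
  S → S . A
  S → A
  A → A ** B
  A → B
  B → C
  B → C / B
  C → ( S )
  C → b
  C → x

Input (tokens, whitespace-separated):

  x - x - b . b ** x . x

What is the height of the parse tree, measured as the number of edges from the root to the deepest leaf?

[S [S [S [S [S [A [B [C x]]]] - [A [B [C x]]]] - [A [B [C b]]]] . [A [A [B [C b]]] ** [B [C x]]]] . [A [B [C x]]]]

8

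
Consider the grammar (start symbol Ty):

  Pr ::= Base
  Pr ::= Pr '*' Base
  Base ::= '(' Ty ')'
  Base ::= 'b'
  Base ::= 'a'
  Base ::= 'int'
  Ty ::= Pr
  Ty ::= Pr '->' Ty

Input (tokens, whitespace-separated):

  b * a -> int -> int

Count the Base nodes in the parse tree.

4

[Ty [Pr [Pr [Base b]] * [Base a]] -> [Ty [Pr [Base int]] -> [Ty [Pr [Base int]]]]]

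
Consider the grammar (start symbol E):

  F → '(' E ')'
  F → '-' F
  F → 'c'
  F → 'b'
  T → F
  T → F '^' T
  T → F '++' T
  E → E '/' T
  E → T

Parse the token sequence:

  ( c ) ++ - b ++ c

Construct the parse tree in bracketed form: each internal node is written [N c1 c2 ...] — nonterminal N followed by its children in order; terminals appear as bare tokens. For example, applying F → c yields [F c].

[E [T [F ( [E [T [F c]]] )] ++ [T [F - [F b]] ++ [T [F c]]]]]

E
T
F ++ T
( E ) ++ T
( T ) ++ T
( F ) ++ T
( c ) ++ T
( c ) ++ F ++ T
( c ) ++ - F ++ T
( c ) ++ - b ++ T
( c ) ++ - b ++ F
( c ) ++ - b ++ c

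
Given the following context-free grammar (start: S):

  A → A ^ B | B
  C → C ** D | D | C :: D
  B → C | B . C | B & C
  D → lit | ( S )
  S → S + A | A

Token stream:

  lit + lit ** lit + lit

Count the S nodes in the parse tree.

[S [S [S [A [B [C [D lit]]]]] + [A [B [C [C [D lit]] ** [D lit]]]]] + [A [B [C [D lit]]]]]

3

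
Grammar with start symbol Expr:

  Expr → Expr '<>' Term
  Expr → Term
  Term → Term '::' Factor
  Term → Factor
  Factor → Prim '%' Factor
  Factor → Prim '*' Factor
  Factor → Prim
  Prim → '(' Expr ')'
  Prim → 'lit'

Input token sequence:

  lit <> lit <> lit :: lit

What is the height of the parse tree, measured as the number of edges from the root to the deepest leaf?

6

[Expr [Expr [Expr [Term [Factor [Prim lit]]]] <> [Term [Factor [Prim lit]]]] <> [Term [Term [Factor [Prim lit]]] :: [Factor [Prim lit]]]]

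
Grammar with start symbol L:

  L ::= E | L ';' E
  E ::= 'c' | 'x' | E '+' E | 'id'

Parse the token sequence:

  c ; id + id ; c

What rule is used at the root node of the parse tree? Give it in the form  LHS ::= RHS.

[L [L [L [E c]] ; [E [E id] + [E id]]] ; [E c]]

L ::= L ';' E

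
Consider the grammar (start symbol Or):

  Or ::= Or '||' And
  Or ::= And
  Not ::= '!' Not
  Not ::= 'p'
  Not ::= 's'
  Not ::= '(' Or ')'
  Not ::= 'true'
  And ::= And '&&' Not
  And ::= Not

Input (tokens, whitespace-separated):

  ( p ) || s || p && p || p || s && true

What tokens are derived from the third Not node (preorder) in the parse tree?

[Or [Or [Or [Or [Or [And [Not ( [Or [And [Not p]]] )]]] || [And [Not s]]] || [And [And [Not p]] && [Not p]]] || [And [Not p]]] || [And [And [Not s]] && [Not true]]]

s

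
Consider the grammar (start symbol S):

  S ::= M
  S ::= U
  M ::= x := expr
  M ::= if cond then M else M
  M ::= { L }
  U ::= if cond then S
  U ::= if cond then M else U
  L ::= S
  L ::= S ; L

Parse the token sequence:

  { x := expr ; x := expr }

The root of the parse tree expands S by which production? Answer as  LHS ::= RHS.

[S [M { [L [S [M x := expr]] ; [L [S [M x := expr]]]] }]]

S ::= M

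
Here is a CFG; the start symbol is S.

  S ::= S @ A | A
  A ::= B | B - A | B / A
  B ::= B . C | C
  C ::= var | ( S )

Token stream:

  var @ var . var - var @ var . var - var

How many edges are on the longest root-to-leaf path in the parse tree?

6

[S [S [S [A [B [C var]]]] @ [A [B [B [C var]] . [C var]] - [A [B [C var]]]]] @ [A [B [B [C var]] . [C var]] - [A [B [C var]]]]]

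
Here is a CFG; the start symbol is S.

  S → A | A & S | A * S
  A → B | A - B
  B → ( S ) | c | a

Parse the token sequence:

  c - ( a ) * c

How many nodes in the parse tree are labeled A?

4

[S [A [A [B c]] - [B ( [S [A [B a]]] )]] * [S [A [B c]]]]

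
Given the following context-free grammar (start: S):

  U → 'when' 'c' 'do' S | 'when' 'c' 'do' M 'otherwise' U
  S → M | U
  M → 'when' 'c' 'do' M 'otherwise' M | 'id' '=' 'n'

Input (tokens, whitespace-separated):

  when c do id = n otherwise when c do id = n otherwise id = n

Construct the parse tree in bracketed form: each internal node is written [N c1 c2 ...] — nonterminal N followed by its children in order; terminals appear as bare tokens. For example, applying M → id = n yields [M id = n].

S
M
when c do M otherwise M
when c do id = n otherwise M
when c do id = n otherwise when c do M otherwise M
when c do id = n otherwise when c do id = n otherwise M
when c do id = n otherwise when c do id = n otherwise id = n

[S [M when c do [M id = n] otherwise [M when c do [M id = n] otherwise [M id = n]]]]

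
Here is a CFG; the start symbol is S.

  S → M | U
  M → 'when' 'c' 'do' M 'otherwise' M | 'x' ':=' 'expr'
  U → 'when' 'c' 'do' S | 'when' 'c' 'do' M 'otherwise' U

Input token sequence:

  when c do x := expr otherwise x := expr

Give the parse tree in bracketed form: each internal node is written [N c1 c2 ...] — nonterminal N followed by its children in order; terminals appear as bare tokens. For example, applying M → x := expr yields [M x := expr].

S
M
when c do M otherwise M
when c do x := expr otherwise M
when c do x := expr otherwise x := expr

[S [M when c do [M x := expr] otherwise [M x := expr]]]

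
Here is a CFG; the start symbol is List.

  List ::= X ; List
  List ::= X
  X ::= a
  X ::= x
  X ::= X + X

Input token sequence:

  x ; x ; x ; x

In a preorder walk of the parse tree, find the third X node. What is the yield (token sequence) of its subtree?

[List [X x] ; [List [X x] ; [List [X x] ; [List [X x]]]]]

x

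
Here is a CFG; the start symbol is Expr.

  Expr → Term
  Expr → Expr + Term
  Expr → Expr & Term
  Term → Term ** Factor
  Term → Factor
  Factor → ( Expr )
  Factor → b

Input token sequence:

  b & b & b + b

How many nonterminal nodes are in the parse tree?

12

[Expr [Expr [Expr [Expr [Term [Factor b]]] & [Term [Factor b]]] & [Term [Factor b]]] + [Term [Factor b]]]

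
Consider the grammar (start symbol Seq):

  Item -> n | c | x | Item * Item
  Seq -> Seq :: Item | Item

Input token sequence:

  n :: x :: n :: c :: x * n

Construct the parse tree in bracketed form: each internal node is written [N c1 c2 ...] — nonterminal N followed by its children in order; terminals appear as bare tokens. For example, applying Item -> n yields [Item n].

Seq
Seq :: Item
Seq :: Item :: Item
Seq :: Item :: Item :: Item
Seq :: Item :: Item :: Item :: Item
Item :: Item :: Item :: Item :: Item
n :: Item :: Item :: Item :: Item
n :: x :: Item :: Item :: Item
n :: x :: n :: Item :: Item
n :: x :: n :: c :: Item
n :: x :: n :: c :: Item * Item
n :: x :: n :: c :: x * Item
n :: x :: n :: c :: x * n

[Seq [Seq [Seq [Seq [Seq [Item n]] :: [Item x]] :: [Item n]] :: [Item c]] :: [Item [Item x] * [Item n]]]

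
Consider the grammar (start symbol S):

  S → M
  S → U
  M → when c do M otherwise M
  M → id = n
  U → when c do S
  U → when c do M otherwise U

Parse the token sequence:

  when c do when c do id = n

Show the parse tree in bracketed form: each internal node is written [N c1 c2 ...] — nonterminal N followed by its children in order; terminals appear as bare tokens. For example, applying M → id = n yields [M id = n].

S
U
when c do S
when c do U
when c do when c do S
when c do when c do M
when c do when c do id = n

[S [U when c do [S [U when c do [S [M id = n]]]]]]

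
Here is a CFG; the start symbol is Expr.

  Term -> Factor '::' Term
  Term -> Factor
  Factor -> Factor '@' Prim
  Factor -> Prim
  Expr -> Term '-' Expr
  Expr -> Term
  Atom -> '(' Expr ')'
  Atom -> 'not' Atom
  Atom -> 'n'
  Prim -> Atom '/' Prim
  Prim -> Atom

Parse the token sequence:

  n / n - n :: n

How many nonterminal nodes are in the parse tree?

16

[Expr [Term [Factor [Prim [Atom n] / [Prim [Atom n]]]]] - [Expr [Term [Factor [Prim [Atom n]]] :: [Term [Factor [Prim [Atom n]]]]]]]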